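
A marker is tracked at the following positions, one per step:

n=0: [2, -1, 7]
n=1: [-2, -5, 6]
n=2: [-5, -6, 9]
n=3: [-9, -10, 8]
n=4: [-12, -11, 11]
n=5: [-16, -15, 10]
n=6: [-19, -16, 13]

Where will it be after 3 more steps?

[-30, -25, 14]

Step-to-step displacements: [-4, -4, -1], [-3, -1, +3], [-4, -4, -1], [-3, -1, +3], [-4, -4, -1], [-3, -1, +3] — a repeating cycle of length 2.
step 7: apply [-4, -4, -1] → [-23, -20, 12]
step 8: apply [-3, -1, +3] → [-26, -21, 15]
step 9: apply [-4, -4, -1] → [-30, -25, 14]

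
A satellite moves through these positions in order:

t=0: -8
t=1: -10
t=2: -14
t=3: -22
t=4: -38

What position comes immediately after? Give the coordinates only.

-70

Step-to-step displacements: -2, -4, -8, -16; each is 2× the previous.
step 5: -38 − 32 → -70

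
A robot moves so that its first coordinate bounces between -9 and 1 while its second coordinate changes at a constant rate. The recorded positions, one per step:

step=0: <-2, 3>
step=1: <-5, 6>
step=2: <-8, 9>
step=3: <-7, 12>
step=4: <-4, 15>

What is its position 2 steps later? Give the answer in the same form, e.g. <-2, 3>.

The first coordinate travels 3 per step and bounces off the walls at -9 and 1.
  step 5: -4 → -1
  step 6: -1 → 0
The second coordinate changes by +3 each step: at step 6 it is 21.

<0, 21>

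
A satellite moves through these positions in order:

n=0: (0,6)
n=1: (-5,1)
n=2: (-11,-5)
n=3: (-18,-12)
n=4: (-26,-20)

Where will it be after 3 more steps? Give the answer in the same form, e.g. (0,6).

(-56,-50)

Taking differences between consecutive positions: (-5,-5), (-6,-6), (-7,-7), (-8,-8). These grow by (-1,-1) each step.
step 5: (-26,-20) + (-9,-9) → (-35,-29)
step 6: (-35,-29) + (-10,-10) → (-45,-39)
step 7: (-45,-39) + (-11,-11) → (-56,-50)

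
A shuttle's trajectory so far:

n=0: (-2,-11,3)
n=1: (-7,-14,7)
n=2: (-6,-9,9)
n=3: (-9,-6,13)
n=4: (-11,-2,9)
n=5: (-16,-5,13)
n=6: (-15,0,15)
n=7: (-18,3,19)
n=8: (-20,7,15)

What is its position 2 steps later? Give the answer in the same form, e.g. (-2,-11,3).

(-24,9,21)

The moves between consecutive positions are (-5,-3,+4), (+1,+5,+2), (-3,+3,+4), (-2,+4,-4), (-5,-3,+4), (+1,+5,+2), (-3,+3,+4), (-2,+4,-4); they repeat the 4-cycle [(-5,-3,+4), (+1,+5,+2), (-3,+3,+4), (-2,+4,-4)].
step 9: apply (-5,-3,+4) → (-25,4,19)
step 10: apply (+1,+5,+2) → (-24,9,21)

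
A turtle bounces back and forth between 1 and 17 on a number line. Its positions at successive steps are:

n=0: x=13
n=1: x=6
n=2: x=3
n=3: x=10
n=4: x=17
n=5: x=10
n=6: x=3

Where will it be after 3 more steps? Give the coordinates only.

The value reflects between 1 and 17, moving 7 per step.
  step 7: 3 → 6
  step 8: 6 → 13
  step 9: 13 → 14

x=14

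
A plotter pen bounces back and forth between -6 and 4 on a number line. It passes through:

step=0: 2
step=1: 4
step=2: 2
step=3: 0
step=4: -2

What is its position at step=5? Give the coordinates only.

-4

The value travels 2 per step and bounces off the walls at -6 and 4.
  step 5: -2 → -4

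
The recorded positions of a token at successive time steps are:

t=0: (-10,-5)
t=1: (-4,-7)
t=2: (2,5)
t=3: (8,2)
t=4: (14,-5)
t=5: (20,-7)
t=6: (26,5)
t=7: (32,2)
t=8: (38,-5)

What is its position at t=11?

The first coordinate changes by +6 each step, so at step 11 it is -10 + 11·(6) = 56.
The second coordinate repeats the cycle [-5, -7, 5, 2] with period 4; step 11 mod 4 = 3, giving 2.

(56,2)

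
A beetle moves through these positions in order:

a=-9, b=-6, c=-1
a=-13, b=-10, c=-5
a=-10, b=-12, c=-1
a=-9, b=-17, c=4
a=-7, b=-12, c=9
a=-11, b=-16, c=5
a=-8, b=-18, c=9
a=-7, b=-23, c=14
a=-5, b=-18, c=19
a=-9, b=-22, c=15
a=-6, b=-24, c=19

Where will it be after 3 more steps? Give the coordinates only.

a=-7, b=-28, c=25

Step-to-step displacements: (-4,-4,-4), (+3,-2,+4), (+1,-5,+5), (+2,+5,+5), (-4,-4,-4), (+3,-2,+4), (+1,-5,+5), (+2,+5,+5), (-4,-4,-4), (+3,-2,+4) — a repeating cycle of length 4.
step 11: apply (+1,-5,+5) → a=-5, b=-29, c=24
step 12: apply (+2,+5,+5) → a=-3, b=-24, c=29
step 13: apply (-4,-4,-4) → a=-7, b=-28, c=25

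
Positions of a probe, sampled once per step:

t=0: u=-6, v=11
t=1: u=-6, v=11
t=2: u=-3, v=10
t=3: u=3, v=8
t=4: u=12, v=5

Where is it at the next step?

u=24, v=1

Taking differences between consecutive positions: (+0, +0), (+3, -1), (+6, -2), (+9, -3). These grow by (+3, -1) each step.
step 5: u=12, v=5 + (+12, -4) → u=24, v=1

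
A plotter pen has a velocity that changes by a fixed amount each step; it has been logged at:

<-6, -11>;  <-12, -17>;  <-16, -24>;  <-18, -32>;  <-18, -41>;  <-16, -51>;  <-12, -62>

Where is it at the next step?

First differences are <-6, -6>, <-4, -7>, <-2, -8>, <+0, -9>, <+2, -10>, <+4, -11>; their common second difference is <+2, -1> (constant acceleration).
step 7: <-12, -62> + <+6, -12> → <-6, -74>

<-6, -74>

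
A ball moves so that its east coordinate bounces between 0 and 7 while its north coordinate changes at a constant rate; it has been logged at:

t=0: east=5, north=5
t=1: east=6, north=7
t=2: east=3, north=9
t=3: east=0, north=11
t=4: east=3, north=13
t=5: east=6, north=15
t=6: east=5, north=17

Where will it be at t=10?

east=7, north=25

The east coordinate travels 3 per step and bounces off the walls at 0 and 7.
  step 7: 5 → 2
  step 8: 2 → 1
  step 9: 1 → 4
  step 10: 4 → 7
The north coordinate changes by +2 each step: at step 10 it is 25.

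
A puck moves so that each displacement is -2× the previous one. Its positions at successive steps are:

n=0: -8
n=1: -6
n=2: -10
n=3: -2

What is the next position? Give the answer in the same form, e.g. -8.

The jumps are +2, -4, +8 — a geometric progression with ratio -2.
step 4: -2 − 16 → -18

-18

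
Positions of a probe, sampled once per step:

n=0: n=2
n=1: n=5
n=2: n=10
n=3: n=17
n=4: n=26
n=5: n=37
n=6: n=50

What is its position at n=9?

Taking differences between consecutive positions: +3, +5, +7, +9, +11, +13. These grow by +2 each step.
step 7: 50 + 15 → n=65
step 8: 65 + 17 → n=82
step 9: 82 + 19 → n=101

n=101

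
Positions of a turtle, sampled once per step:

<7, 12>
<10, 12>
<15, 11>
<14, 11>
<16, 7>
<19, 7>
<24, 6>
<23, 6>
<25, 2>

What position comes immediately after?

Step-to-step displacements: <+3, +0>, <+5, -1>, <-1, +0>, <+2, -4>, <+3, +0>, <+5, -1>, <-1, +0>, <+2, -4> — a repeating cycle of length 4.
step 9: apply <+3, +0> → <28, 2>

<28, 2>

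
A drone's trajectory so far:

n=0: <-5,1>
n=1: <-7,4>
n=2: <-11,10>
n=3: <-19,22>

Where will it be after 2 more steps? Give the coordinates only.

<-67,94>

The jumps are <-2,+3>, <-4,+6>, <-8,+12> — a geometric progression with ratio 2.
step 4: <-19,22> + <-16,+24> → <-35,46>
step 5: <-35,46> + <-32,+48> → <-67,94>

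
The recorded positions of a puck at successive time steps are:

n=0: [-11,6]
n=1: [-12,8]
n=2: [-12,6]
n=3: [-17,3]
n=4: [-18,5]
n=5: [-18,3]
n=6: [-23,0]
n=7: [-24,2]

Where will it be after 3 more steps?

[-30,-1]

Step-to-step displacements: [-1,+2], [+0,-2], [-5,-3], [-1,+2], [+0,-2], [-5,-3], [-1,+2] — a repeating cycle of length 3.
step 8: apply [+0,-2] → [-24,0]
step 9: apply [-5,-3] → [-29,-3]
step 10: apply [-1,+2] → [-30,-1]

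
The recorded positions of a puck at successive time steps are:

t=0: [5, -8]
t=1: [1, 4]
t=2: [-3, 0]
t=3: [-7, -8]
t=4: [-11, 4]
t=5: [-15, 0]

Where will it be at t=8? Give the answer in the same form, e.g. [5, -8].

[-27, 0]

First: linear, -4 per step → -27 at step 8.
Second: cycles through -8, 4, 0 every 3 steps. Step 8 lands at position 2 of the cycle → 0.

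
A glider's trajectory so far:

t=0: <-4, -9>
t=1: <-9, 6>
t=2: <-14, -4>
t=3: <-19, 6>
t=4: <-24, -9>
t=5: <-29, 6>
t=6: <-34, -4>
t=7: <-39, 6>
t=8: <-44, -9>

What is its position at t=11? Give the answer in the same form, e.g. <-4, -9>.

First: linear, -5 per step → -59 at step 11.
Second: cycles through -9, 6, -4, 6 every 4 steps. Step 11 lands at position 3 of the cycle → 6.

<-59, 6>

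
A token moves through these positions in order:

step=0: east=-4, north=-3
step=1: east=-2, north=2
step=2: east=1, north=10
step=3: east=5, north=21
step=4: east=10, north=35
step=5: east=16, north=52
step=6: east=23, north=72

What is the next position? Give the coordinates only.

east=31, north=95

Taking differences between consecutive positions: (+2,+5), (+3,+8), (+4,+11), (+5,+14), (+6,+17), (+7,+20). These grow by (+1,+3) each step.
step 7: east=23, north=72 + (+8,+23) → east=31, north=95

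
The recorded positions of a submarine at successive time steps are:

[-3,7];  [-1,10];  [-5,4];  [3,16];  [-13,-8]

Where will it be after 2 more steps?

[-45,-56]

Step-to-step displacements: [+2,+3], [-4,-6], [+8,+12], [-16,-24]; each is -2× the previous.
step 5: [-13,-8] + [+32,+48] → [19,40]
step 6: [19,40] + [-64,-96] → [-45,-56]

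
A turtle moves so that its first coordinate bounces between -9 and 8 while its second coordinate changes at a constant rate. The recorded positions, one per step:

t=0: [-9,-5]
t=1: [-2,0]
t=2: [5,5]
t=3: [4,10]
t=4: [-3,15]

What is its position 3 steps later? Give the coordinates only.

[6,30]

The first coordinate reflects between -9 and 8, moving 7 per step.
  step 5: -3 → -8
  step 6: -8 → -1
  step 7: -1 → 6
The second coordinate changes by +5 each step: at step 7 it is 30.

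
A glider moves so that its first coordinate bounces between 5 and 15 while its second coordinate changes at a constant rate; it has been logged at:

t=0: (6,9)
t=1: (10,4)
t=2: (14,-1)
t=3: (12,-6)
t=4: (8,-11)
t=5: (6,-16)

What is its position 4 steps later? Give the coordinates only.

The first coordinate reflects between 5 and 15, moving 4 per step.
  step 6: 6 → 10
  step 7: 10 → 14
  step 8: 14 → 12
  step 9: 12 → 8
The second coordinate changes by -5 each step: at step 9 it is -36.

(8,-36)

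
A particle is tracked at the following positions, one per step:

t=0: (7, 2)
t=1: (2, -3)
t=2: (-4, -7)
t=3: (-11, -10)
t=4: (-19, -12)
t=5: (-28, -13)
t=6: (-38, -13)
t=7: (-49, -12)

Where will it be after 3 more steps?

First differences are (-5, -5), (-6, -4), (-7, -3), (-8, -2), (-9, -1), (-10, +0), (-11, +1); their common second difference is (-1, +1) (constant acceleration).
step 8: (-49, -12) + (-12, +2) → (-61, -10)
step 9: (-61, -10) + (-13, +3) → (-74, -7)
step 10: (-74, -7) + (-14, +4) → (-88, -3)

(-88, -3)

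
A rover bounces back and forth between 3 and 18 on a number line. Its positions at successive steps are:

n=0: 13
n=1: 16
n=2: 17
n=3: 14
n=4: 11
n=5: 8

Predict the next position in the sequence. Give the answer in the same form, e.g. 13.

5

The value travels 3 per step and bounces off the walls at 3 and 18.
  step 6: 8 → 5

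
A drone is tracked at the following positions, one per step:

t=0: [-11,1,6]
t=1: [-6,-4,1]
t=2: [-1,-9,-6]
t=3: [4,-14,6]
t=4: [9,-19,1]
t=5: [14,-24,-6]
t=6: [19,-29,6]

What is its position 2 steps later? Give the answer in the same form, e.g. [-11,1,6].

[29,-39,-6]

The first coordinate changes by +5 each step, so at step 8 it is -11 + 8·(5) = 29.
The second coordinate changes by -5 each step, so at step 8 it is 1 + 8·(-5) = -39.
The third coordinate repeats the cycle [6, 1, -6] with period 3; step 8 mod 3 = 2, giving -6.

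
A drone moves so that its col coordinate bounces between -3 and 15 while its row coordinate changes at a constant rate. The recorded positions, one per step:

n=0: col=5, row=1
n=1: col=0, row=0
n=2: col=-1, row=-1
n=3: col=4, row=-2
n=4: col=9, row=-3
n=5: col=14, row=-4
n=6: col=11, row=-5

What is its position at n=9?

The col coordinate reflects between -3 and 15, moving 5 per step.
  step 7: 11 → 6
  step 8: 6 → 1
  step 9: 1 → -2
The row coordinate changes by -1 each step: at step 9 it is -8.

col=-2, row=-8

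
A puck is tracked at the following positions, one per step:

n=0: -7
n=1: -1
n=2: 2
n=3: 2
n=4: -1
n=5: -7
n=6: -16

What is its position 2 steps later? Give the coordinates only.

-43

Successive displacements: +6, +3, +0, -3, -6, -9 — each changes by -3.
step 7: -16 − 12 → -28
step 8: -28 − 15 → -43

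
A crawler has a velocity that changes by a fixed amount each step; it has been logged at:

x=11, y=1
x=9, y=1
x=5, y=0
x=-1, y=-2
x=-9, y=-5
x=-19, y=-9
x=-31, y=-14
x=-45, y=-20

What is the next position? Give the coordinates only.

Taking differences between consecutive positions: (-2,+0), (-4,-1), (-6,-2), (-8,-3), (-10,-4), (-12,-5), (-14,-6). These grow by (-2,-1) each step.
step 8: x=-45, y=-20 + (-16,-7) → x=-61, y=-27

x=-61, y=-27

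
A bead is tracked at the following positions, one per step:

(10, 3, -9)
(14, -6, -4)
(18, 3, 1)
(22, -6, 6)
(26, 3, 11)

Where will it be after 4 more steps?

(42, 3, 31)

First: linear, +4 per step → 42 at step 8.
Second: cycles through 3, -6 every 2 steps. Step 8 lands at position 0 of the cycle → 3.
Third: linear, +5 per step → 31 at step 8.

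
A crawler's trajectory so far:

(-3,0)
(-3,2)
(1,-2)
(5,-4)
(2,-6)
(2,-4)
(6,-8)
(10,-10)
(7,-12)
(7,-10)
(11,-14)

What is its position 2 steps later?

Differencing gives (+0,+2), (+4,-4), (+4,-2), (-3,-2), (+0,+2), (+4,-4), (+4,-2), (-3,-2), (+0,+2), (+4,-4). This is the pattern (+0,+2), (+4,-4), (+4,-2), (-3,-2) repeated.
step 11: apply (+4,-2) → (15,-16)
step 12: apply (-3,-2) → (12,-18)

(12,-18)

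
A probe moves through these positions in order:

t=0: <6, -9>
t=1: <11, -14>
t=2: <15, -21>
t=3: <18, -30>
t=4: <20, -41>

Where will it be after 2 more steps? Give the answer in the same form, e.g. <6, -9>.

Taking differences between consecutive positions: <+5, -5>, <+4, -7>, <+3, -9>, <+2, -11>. These grow by <-1, -2> each step.
step 5: <20, -41> + <+1, -13> → <21, -54>
step 6: <21, -54> + <+0, -15> → <21, -69>

<21, -69>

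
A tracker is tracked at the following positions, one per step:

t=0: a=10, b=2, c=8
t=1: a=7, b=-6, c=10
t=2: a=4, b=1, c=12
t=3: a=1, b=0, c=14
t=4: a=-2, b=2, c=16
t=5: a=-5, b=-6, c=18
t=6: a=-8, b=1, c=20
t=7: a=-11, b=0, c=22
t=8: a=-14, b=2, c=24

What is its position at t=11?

a=-23, b=0, c=30

The a coordinate changes by -3 each step, so at step 11 it is 10 + 11·(-3) = -23.
The b coordinate repeats the cycle [2, -6, 1, 0] with period 4; step 11 mod 4 = 3, giving 0.
The c coordinate changes by +2 each step, so at step 11 it is 8 + 11·(2) = 30.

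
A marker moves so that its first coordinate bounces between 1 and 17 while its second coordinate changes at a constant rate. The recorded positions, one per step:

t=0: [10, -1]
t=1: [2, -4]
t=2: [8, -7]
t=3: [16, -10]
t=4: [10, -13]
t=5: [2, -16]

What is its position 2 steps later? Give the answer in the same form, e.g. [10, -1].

[16, -22]

The first coordinate travels 8 per step and bounces off the walls at 1 and 17.
  step 6: 2 → 8
  step 7: 8 → 16
The second coordinate changes by -3 each step: at step 7 it is -22.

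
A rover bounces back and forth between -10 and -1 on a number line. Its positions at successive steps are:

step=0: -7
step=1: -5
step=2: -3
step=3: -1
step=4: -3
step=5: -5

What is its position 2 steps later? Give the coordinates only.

The value travels 2 per step and bounces off the walls at -10 and -1.
  step 6: -5 → -7
  step 7: -7 → -9

-9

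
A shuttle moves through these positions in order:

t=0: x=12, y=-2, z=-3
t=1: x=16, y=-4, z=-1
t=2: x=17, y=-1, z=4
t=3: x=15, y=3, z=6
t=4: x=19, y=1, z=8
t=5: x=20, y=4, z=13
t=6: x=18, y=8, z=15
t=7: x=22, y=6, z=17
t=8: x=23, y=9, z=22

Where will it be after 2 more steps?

x=25, y=11, z=26

Step-to-step displacements: (+4,-2,+2), (+1,+3,+5), (-2,+4,+2), (+4,-2,+2), (+1,+3,+5), (-2,+4,+2), (+4,-2,+2), (+1,+3,+5) — a repeating cycle of length 3.
step 9: apply (-2,+4,+2) → x=21, y=13, z=24
step 10: apply (+4,-2,+2) → x=25, y=11, z=26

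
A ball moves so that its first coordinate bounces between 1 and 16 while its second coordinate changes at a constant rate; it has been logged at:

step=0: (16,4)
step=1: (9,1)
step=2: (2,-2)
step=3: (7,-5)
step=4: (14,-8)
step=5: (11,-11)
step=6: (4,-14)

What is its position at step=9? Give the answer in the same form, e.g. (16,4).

The first coordinate reflects between 1 and 16, moving 7 per step.
  step 7: 4 → 5
  step 8: 5 → 12
  step 9: 12 → 13
The second coordinate changes by -3 each step: at step 9 it is -23.

(13,-23)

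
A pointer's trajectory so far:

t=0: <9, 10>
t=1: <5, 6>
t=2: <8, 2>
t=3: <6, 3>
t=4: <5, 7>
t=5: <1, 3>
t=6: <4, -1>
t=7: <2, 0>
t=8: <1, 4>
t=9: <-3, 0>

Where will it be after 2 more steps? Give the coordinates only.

<-2, -3>

Differencing gives <-4, -4>, <+3, -4>, <-2, +1>, <-1, +4>, <-4, -4>, <+3, -4>, <-2, +1>, <-1, +4>, <-4, -4>. This is the pattern <-4, -4>, <+3, -4>, <-2, +1>, <-1, +4> repeated.
step 10: apply <+3, -4> → <0, -4>
step 11: apply <-2, +1> → <-2, -3>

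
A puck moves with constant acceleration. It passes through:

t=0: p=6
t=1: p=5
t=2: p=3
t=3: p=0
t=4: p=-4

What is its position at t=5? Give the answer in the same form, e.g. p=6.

Taking differences between consecutive positions: -1, -2, -3, -4. These grow by -1 each step.
step 5: -4 − 5 → p=-9

p=-9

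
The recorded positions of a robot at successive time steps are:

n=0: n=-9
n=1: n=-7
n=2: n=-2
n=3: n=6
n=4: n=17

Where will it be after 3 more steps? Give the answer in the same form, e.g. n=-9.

n=68

Taking differences between consecutive positions: +2, +5, +8, +11. These grow by +3 each step.
step 5: 17 + 14 → n=31
step 6: 31 + 17 → n=48
step 7: 48 + 20 → n=68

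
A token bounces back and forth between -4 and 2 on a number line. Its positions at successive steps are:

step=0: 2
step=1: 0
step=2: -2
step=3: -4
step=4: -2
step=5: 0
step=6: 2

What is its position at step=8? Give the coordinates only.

-2

The value reflects between -4 and 2, moving 2 per step.
  step 7: 2 → 0
  step 8: 0 → -2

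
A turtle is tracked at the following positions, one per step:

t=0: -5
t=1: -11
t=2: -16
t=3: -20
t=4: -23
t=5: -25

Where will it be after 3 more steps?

-25

First differences are -6, -5, -4, -3, -2; their common second difference is +1 (constant acceleration).
step 6: -25 − 1 → -26
step 7: -26 + 0 → -26
step 8: -26 + 1 → -25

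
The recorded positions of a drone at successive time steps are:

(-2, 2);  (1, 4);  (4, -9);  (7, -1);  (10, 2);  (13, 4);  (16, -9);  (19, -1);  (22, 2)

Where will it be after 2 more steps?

First: linear, +3 per step → 28 at step 10.
Second: cycles through 2, 4, -9, -1 every 4 steps. Step 10 lands at position 2 of the cycle → -9.

(28, -9)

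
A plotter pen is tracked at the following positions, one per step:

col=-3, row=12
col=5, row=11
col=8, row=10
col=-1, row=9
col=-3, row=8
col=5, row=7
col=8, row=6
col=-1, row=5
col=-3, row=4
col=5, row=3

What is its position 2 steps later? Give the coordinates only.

Col: cycles through -3, 5, 8, -1 every 4 steps. Step 11 lands at position 3 of the cycle → -1.
Row: linear, -1 per step → 1 at step 11.

col=-1, row=1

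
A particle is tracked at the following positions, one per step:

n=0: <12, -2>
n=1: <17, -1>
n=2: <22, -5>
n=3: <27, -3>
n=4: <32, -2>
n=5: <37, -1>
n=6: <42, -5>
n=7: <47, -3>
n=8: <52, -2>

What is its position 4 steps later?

The first coordinate changes by +5 each step, so at step 12 it is 12 + 12·(5) = 72.
The second coordinate repeats the cycle [-2, -1, -5, -3] with period 4; step 12 mod 4 = 0, giving -2.

<72, -2>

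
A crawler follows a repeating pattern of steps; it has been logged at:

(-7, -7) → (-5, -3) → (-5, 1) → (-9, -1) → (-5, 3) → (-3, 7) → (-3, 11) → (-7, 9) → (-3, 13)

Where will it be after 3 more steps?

The moves between consecutive positions are (+2, +4), (+0, +4), (-4, -2), (+4, +4), (+2, +4), (+0, +4), (-4, -2), (+4, +4); they repeat the 4-cycle [(+2, +4), (+0, +4), (-4, -2), (+4, +4)].
step 9: apply (+2, +4) → (-1, 17)
step 10: apply (+0, +4) → (-1, 21)
step 11: apply (-4, -2) → (-5, 19)

(-5, 19)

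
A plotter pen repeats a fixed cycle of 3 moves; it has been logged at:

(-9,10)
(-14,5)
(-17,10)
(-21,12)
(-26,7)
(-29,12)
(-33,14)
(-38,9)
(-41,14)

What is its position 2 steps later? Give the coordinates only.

(-50,11)

The moves between consecutive positions are (-5,-5), (-3,+5), (-4,+2), (-5,-5), (-3,+5), (-4,+2), (-5,-5), (-3,+5); they repeat the 3-cycle [(-5,-5), (-3,+5), (-4,+2)].
step 9: apply (-4,+2) → (-45,16)
step 10: apply (-5,-5) → (-50,11)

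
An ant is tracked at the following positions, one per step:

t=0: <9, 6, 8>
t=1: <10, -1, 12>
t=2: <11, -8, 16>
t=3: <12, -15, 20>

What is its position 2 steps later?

<14, -29, 28>

Each step adds <+1, -7, +4> to the position.
step 4: <12, -15, 20> + <+1, -7, +4> → <13, -22, 24>
step 5: <13, -22, 24> + <+1, -7, +4> → <14, -29, 28>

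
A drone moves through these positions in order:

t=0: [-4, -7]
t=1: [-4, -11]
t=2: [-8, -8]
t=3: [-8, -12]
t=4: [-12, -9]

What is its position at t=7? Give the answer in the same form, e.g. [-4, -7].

Step-to-step displacements: [+0, -4], [-4, +3], [+0, -4], [-4, +3] — a repeating cycle of length 2.
step 5: apply [+0, -4] → [-12, -13]
step 6: apply [-4, +3] → [-16, -10]
step 7: apply [+0, -4] → [-16, -14]

[-16, -14]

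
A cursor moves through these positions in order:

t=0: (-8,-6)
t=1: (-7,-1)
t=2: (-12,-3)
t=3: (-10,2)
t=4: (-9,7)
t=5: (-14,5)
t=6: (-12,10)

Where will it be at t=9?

(-14,18)

Step-to-step displacements: (+1,+5), (-5,-2), (+2,+5), (+1,+5), (-5,-2), (+2,+5) — a repeating cycle of length 3.
step 7: apply (+1,+5) → (-11,15)
step 8: apply (-5,-2) → (-16,13)
step 9: apply (+2,+5) → (-14,18)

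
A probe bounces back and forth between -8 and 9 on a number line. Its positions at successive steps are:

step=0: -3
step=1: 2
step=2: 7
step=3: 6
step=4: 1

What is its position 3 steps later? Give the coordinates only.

The value reflects between -8 and 9, moving 5 per step.
  step 5: 1 → -4
  step 6: -4 → -7
  step 7: -7 → -2

-2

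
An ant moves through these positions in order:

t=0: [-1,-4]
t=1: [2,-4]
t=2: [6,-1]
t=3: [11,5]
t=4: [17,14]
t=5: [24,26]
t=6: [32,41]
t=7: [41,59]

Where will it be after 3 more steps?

[74,131]

First differences are [+3,+0], [+4,+3], [+5,+6], [+6,+9], [+7,+12], [+8,+15], [+9,+18]; their common second difference is [+1,+3] (constant acceleration).
step 8: [41,59] + [+10,+21] → [51,80]
step 9: [51,80] + [+11,+24] → [62,104]
step 10: [62,104] + [+12,+27] → [74,131]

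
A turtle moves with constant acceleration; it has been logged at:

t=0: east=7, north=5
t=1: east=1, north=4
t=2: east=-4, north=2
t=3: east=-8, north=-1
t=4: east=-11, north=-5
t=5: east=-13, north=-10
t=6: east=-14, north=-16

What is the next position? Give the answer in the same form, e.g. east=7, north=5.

First differences are (-6, -1), (-5, -2), (-4, -3), (-3, -4), (-2, -5), (-1, -6); their common second difference is (+1, -1) (constant acceleration).
step 7: east=-14, north=-16 + (+0, -7) → east=-14, north=-23

east=-14, north=-23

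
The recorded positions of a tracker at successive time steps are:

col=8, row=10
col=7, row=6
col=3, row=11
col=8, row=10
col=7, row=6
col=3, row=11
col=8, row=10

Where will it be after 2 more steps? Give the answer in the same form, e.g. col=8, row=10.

Differencing gives (-1,-4), (-4,+5), (+5,-1), (-1,-4), (-4,+5), (+5,-1). This is the pattern (-1,-4), (-4,+5), (+5,-1) repeated.
step 7: apply (-1,-4) → col=7, row=6
step 8: apply (-4,+5) → col=3, row=11

col=3, row=11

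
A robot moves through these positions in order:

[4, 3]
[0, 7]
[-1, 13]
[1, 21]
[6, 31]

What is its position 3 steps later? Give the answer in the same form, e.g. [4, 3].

[39, 73]

First differences are [-4, +4], [-1, +6], [+2, +8], [+5, +10]; their common second difference is [+3, +2] (constant acceleration).
step 5: [6, 31] + [+8, +12] → [14, 43]
step 6: [14, 43] + [+11, +14] → [25, 57]
step 7: [25, 57] + [+14, +16] → [39, 73]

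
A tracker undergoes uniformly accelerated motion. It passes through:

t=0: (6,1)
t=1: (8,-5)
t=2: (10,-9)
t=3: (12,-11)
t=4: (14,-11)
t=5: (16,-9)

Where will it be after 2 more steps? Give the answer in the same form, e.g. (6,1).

(20,1)

Successive displacements: (+2,-6), (+2,-4), (+2,-2), (+2,+0), (+2,+2) — each changes by (+0,+2).
step 6: (16,-9) + (+2,+4) → (18,-5)
step 7: (18,-5) + (+2,+6) → (20,1)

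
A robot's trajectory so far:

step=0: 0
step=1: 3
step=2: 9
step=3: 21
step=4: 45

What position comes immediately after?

Step-to-step displacements: +3, +6, +12, +24; each is 2× the previous.
step 5: 45 + 48 → 93

93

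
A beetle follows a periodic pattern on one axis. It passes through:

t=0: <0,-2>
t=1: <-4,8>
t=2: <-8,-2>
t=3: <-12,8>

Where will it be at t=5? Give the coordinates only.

<-20,8>

First: linear, -4 per step → -20 at step 5.
Second: cycles through -2, 8 every 2 steps. Step 5 lands at position 1 of the cycle → 8.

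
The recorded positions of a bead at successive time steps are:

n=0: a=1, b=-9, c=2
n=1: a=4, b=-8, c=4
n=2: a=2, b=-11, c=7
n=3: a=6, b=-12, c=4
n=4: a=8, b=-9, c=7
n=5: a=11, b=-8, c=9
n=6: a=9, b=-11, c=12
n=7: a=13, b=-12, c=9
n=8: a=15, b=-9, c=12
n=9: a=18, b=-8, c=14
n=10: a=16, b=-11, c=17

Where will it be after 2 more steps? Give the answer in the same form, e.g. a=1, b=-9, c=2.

Step-to-step displacements: (+3, +1, +2), (-2, -3, +3), (+4, -1, -3), (+2, +3, +3), (+3, +1, +2), (-2, -3, +3), (+4, -1, -3), (+2, +3, +3), (+3, +1, +2), (-2, -3, +3) — a repeating cycle of length 4.
step 11: apply (+4, -1, -3) → a=20, b=-12, c=14
step 12: apply (+2, +3, +3) → a=22, b=-9, c=17

a=22, b=-9, c=17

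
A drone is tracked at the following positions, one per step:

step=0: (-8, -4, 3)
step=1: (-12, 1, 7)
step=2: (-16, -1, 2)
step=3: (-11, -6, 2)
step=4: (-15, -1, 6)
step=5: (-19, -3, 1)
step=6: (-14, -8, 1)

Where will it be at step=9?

(-17, -10, 0)

Step-to-step displacements: (-4, +5, +4), (-4, -2, -5), (+5, -5, +0), (-4, +5, +4), (-4, -2, -5), (+5, -5, +0) — a repeating cycle of length 3.
step 7: apply (-4, +5, +4) → (-18, -3, 5)
step 8: apply (-4, -2, -5) → (-22, -5, 0)
step 9: apply (+5, -5, +0) → (-17, -10, 0)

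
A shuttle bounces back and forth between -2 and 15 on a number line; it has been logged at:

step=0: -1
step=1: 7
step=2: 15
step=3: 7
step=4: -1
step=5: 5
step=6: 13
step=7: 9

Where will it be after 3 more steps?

11

The value travels 8 per step and bounces off the walls at -2 and 15.
  step 8: 9 → 1
  step 9: 1 → 3
  step 10: 3 → 11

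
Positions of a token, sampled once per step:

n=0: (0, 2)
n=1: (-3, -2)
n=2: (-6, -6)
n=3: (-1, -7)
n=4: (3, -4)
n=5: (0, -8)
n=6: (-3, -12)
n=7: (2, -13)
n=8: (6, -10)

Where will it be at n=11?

Differencing gives (-3, -4), (-3, -4), (+5, -1), (+4, +3), (-3, -4), (-3, -4), (+5, -1), (+4, +3). This is the pattern (-3, -4), (-3, -4), (+5, -1), (+4, +3) repeated.
step 9: apply (-3, -4) → (3, -14)
step 10: apply (-3, -4) → (0, -18)
step 11: apply (+5, -1) → (5, -19)

(5, -19)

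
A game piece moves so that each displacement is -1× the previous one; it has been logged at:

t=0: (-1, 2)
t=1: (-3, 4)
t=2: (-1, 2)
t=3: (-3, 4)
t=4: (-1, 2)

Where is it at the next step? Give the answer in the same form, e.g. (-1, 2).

(-3, 4)

Step-to-step displacements: (-2, +2), (+2, -2), (-2, +2), (+2, -2); each is -1× the previous.
step 5: (-1, 2) + (-2, +2) → (-3, 4)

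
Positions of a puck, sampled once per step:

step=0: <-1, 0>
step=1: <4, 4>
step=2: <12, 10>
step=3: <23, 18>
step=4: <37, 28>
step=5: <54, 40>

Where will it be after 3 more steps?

<123, 88>

Successive displacements: <+5, +4>, <+8, +6>, <+11, +8>, <+14, +10>, <+17, +12> — each changes by <+3, +2>.
step 6: <54, 40> + <+20, +14> → <74, 54>
step 7: <74, 54> + <+23, +16> → <97, 70>
step 8: <97, 70> + <+26, +18> → <123, 88>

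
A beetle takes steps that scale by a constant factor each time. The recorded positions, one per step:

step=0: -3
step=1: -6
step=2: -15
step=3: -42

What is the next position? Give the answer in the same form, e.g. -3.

-123

Step-to-step displacements: -3, -9, -27; each is 3× the previous.
step 4: -42 − 81 → -123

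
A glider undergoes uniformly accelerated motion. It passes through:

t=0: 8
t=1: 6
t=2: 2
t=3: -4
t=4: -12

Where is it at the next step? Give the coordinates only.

First differences are -2, -4, -6, -8; their common second difference is -2 (constant acceleration).
step 5: -12 − 10 → -22

-22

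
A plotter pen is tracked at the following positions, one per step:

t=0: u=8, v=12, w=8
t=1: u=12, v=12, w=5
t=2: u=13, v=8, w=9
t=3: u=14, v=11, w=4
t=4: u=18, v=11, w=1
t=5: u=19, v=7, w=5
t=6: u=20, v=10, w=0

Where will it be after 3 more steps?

u=26, v=9, w=-4

Differencing gives (+4,+0,-3), (+1,-4,+4), (+1,+3,-5), (+4,+0,-3), (+1,-4,+4), (+1,+3,-5). This is the pattern (+4,+0,-3), (+1,-4,+4), (+1,+3,-5) repeated.
step 7: apply (+4,+0,-3) → u=24, v=10, w=-3
step 8: apply (+1,-4,+4) → u=25, v=6, w=1
step 9: apply (+1,+3,-5) → u=26, v=9, w=-4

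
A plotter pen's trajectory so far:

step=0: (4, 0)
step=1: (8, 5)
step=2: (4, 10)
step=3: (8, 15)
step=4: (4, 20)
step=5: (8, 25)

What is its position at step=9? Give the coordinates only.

The first coordinate repeats the cycle [4, 8] with period 2; step 9 mod 2 = 1, giving 8.
The second coordinate changes by +5 each step, so at step 9 it is 0 + 9·(5) = 45.

(8, 45)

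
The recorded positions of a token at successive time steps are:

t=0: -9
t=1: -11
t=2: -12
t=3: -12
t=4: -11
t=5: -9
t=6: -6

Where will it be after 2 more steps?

First differences are -2, -1, +0, +1, +2, +3; their common second difference is +1 (constant acceleration).
step 7: -6 + 4 → -2
step 8: -2 + 5 → 3

3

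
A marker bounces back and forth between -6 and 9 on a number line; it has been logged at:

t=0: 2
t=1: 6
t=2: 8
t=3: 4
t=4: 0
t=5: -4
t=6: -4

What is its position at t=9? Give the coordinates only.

8

The value reflects between -6 and 9, moving 4 per step.
  step 7: -4 → 0
  step 8: 0 → 4
  step 9: 4 → 8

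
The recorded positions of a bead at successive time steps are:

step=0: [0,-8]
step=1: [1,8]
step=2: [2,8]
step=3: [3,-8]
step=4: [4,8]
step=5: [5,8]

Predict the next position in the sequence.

First: linear, +1 per step → 6 at step 6.
Second: cycles through -8, 8, 8 every 3 steps. Step 6 lands at position 0 of the cycle → -8.

[6,-8]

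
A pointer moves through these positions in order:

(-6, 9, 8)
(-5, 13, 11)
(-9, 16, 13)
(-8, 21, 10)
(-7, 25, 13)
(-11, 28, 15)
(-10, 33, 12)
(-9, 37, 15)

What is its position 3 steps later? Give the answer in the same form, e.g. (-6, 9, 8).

(-11, 49, 17)

The moves between consecutive positions are (+1, +4, +3), (-4, +3, +2), (+1, +5, -3), (+1, +4, +3), (-4, +3, +2), (+1, +5, -3), (+1, +4, +3); they repeat the 3-cycle [(+1, +4, +3), (-4, +3, +2), (+1, +5, -3)].
step 8: apply (-4, +3, +2) → (-13, 40, 17)
step 9: apply (+1, +5, -3) → (-12, 45, 14)
step 10: apply (+1, +4, +3) → (-11, 49, 17)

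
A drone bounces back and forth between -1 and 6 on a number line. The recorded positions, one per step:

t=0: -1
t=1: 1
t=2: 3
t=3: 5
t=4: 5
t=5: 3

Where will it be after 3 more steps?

1

The value reflects between -1 and 6, moving 2 per step.
  step 6: 3 → 1
  step 7: 1 → -1
  step 8: -1 → 1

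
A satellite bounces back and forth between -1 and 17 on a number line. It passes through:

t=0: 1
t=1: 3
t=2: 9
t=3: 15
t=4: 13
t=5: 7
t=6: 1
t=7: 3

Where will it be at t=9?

15

The value reflects between -1 and 17, moving 6 per step.
  step 8: 3 → 9
  step 9: 9 → 15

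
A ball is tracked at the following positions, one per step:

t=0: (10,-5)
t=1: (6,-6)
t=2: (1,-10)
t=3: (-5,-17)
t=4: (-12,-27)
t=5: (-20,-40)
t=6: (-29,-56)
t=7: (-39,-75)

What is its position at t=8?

(-50,-97)

First differences are (-4,-1), (-5,-4), (-6,-7), (-7,-10), (-8,-13), (-9,-16), (-10,-19); their common second difference is (-1,-3) (constant acceleration).
step 8: (-39,-75) + (-11,-22) → (-50,-97)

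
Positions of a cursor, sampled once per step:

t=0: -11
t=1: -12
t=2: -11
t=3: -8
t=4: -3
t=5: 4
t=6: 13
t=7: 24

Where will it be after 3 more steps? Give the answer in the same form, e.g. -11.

69

Taking differences between consecutive positions: -1, +1, +3, +5, +7, +9, +11. These grow by +2 each step.
step 8: 24 + 13 → 37
step 9: 37 + 15 → 52
step 10: 52 + 17 → 69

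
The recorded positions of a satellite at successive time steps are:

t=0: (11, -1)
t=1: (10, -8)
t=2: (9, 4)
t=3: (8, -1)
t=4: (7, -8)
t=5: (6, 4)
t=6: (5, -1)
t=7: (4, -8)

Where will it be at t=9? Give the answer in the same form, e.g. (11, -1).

The first coordinate changes by -1 each step, so at step 9 it is 11 + 9·(-1) = 2.
The second coordinate repeats the cycle [-1, -8, 4] with period 3; step 9 mod 3 = 0, giving -1.

(2, -1)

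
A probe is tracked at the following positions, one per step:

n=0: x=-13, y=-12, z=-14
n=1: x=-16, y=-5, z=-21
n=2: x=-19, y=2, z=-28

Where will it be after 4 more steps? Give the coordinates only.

The position changes by (-3,+7,-7) every step.
step 3: x=-19, y=2, z=-28 + (-3,+7,-7) → x=-22, y=9, z=-35
step 4: x=-22, y=9, z=-35 + (-3,+7,-7) → x=-25, y=16, z=-42
step 5: x=-25, y=16, z=-42 + (-3,+7,-7) → x=-28, y=23, z=-49
step 6: x=-28, y=23, z=-49 + (-3,+7,-7) → x=-31, y=30, z=-56

x=-31, y=30, z=-56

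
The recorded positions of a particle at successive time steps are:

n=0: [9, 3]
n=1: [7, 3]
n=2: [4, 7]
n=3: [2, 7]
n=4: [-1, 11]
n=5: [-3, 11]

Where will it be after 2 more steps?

[-8, 15]

Differencing gives [-2, +0], [-3, +4], [-2, +0], [-3, +4], [-2, +0]. This is the pattern [-2, +0], [-3, +4] repeated.
step 6: apply [-3, +4] → [-6, 15]
step 7: apply [-2, +0] → [-8, 15]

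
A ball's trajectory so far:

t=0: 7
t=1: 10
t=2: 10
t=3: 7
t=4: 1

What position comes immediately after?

Successive displacements: +3, +0, -3, -6 — each changes by -3.
step 5: 1 − 9 → -8

-8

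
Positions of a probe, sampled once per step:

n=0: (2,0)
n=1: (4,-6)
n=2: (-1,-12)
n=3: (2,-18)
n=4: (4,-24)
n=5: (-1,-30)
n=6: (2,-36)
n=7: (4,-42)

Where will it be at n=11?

(-1,-66)

First: cycles through 2, 4, -1 every 3 steps. Step 11 lands at position 2 of the cycle → -1.
Second: linear, -6 per step → -66 at step 11.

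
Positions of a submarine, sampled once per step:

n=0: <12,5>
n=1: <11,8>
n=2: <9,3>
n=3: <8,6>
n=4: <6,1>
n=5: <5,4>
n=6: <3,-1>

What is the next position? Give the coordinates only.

<2,2>

The moves between consecutive positions are <-1,+3>, <-2,-5>, <-1,+3>, <-2,-5>, <-1,+3>, <-2,-5>; they repeat the 2-cycle [<-1,+3>, <-2,-5>].
step 7: apply <-1,+3> → <2,2>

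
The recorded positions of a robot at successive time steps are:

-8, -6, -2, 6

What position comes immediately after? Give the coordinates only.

Consecutive displacements +2, +4, +8 scale by a factor of 2 each step.
step 4: 6 + 16 → 22

22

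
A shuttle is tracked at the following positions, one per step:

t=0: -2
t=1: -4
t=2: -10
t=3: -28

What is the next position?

-82

The jumps are -2, -6, -18 — a geometric progression with ratio 3.
step 4: -28 − 54 → -82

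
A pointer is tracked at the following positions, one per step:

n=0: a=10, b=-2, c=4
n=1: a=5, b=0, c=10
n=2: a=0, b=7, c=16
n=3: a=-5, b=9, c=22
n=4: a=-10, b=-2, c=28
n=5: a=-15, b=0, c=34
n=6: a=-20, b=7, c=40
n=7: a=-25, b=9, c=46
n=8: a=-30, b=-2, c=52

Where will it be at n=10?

A: linear, -5 per step → -40 at step 10.
B: cycles through -2, 0, 7, 9 every 4 steps. Step 10 lands at position 2 of the cycle → 7.
C: linear, +6 per step → 64 at step 10.

a=-40, b=7, c=64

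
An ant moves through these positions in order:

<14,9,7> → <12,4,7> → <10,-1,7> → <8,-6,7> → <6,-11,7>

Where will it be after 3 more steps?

Constant displacement of <-2,-5,+0> per step.
step 5: <6,-11,7> + <-2,-5,+0> → <4,-16,7>
step 6: <4,-16,7> + <-2,-5,+0> → <2,-21,7>
step 7: <2,-21,7> + <-2,-5,+0> → <0,-26,7>

<0,-26,7>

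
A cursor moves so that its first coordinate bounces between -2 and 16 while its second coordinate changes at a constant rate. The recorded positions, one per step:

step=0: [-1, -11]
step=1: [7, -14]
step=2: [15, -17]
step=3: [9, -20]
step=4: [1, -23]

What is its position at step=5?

[3, -26]

The first coordinate travels 8 per step and bounces off the walls at -2 and 16.
  step 5: 1 → 3
The second coordinate changes by -3 each step: at step 5 it is -26.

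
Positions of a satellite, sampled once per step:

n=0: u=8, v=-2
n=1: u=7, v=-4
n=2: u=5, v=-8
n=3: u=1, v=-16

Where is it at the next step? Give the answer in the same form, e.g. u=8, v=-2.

Step-to-step displacements: (-1, -2), (-2, -4), (-4, -8); each is 2× the previous.
step 4: u=1, v=-16 + (-8, -16) → u=-7, v=-32

u=-7, v=-32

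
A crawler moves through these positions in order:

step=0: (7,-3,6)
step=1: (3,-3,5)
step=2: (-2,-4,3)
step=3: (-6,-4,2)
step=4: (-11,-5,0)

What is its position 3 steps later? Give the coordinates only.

(-24,-6,-4)

Step-to-step displacements: (-4,+0,-1), (-5,-1,-2), (-4,+0,-1), (-5,-1,-2) — a repeating cycle of length 2.
step 5: apply (-4,+0,-1) → (-15,-5,-1)
step 6: apply (-5,-1,-2) → (-20,-6,-3)
step 7: apply (-4,+0,-1) → (-24,-6,-4)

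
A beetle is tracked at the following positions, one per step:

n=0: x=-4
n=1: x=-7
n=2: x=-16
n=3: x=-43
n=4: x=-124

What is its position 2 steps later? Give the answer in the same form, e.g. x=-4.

The jumps are -3, -9, -27, -81 — a geometric progression with ratio 3.
step 5: -124 − 243 → x=-367
step 6: -367 − 729 → x=-1096

x=-1096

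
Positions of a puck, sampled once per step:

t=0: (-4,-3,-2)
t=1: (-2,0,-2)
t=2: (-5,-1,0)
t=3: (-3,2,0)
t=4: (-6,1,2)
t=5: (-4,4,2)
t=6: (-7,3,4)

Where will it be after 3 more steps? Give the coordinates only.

The moves between consecutive positions are (+2,+3,+0), (-3,-1,+2), (+2,+3,+0), (-3,-1,+2), (+2,+3,+0), (-3,-1,+2); they repeat the 2-cycle [(+2,+3,+0), (-3,-1,+2)].
step 7: apply (+2,+3,+0) → (-5,6,4)
step 8: apply (-3,-1,+2) → (-8,5,6)
step 9: apply (+2,+3,+0) → (-6,8,6)

(-6,8,6)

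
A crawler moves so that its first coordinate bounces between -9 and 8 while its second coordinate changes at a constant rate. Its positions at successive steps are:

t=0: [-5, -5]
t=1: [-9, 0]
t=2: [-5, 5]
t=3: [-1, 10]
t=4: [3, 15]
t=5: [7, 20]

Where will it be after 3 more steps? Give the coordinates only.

[-3, 35]

The first coordinate reflects between -9 and 8, moving 4 per step.
  step 6: 7 → 5
  step 7: 5 → 1
  step 8: 1 → -3
The second coordinate changes by +5 each step: at step 8 it is 35.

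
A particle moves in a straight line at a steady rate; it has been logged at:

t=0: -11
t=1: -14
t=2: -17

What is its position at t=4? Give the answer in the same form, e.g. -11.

-23

The position changes by -3 every step.
step 3: -17 − 3 → -20
step 4: -20 − 3 → -23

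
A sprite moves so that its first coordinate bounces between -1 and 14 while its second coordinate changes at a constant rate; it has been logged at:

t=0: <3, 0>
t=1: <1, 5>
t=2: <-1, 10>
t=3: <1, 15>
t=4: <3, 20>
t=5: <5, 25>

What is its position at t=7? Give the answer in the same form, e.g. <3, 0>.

The first coordinate reflects between -1 and 14, moving 2 per step.
  step 6: 5 → 7
  step 7: 7 → 9
The second coordinate changes by +5 each step: at step 7 it is 35.

<9, 35>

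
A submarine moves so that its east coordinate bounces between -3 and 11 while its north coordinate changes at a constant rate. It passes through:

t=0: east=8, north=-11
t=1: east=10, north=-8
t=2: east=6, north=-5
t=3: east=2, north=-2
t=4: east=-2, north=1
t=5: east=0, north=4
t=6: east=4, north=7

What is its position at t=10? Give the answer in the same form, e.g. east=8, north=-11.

east=2, north=19

The east coordinate reflects between -3 and 11, moving 4 per step.
  step 7: 4 → 8
  step 8: 8 → 10
  step 9: 10 → 6
  step 10: 6 → 2
The north coordinate changes by +3 each step: at step 10 it is 19.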